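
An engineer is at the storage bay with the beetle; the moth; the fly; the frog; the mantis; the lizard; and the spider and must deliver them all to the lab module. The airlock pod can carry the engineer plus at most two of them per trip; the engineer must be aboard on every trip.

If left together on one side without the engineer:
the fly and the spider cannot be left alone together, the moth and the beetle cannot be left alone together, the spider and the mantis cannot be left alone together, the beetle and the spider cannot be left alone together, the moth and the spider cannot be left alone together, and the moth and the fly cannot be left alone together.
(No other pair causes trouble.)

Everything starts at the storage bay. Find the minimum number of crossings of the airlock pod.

Counting alone: the engineer can take at most 2 across per trip to the lab module, so moving all 7 needs at least 4 loaded trips out, with a return between consecutive ones — at least 7 crossings.
The safety rule pushes this higher. Following every safe sequence of crossings, the most of the 7 that can be at the lab module as the airlock pod arrives there on crossings 7, 9 is 5, 6 respectively — never all 7.
So no plan with fewer than 11 crossings exists, and this one achieves 11:
1. Engineer goes to the lab module with the moth and the spider.
2. Engineer goes back to the storage bay with the moth.
3. Engineer goes to the lab module with the beetle and the fly.
4. Engineer goes back to the storage bay with the spider.
5. Engineer goes to the lab module with the mantis and the moth.
6. Engineer goes back to the storage bay with the moth.
7. Engineer goes to the lab module with the frog and the moth.
8. Engineer goes back to the storage bay with the moth.
9. Engineer goes to the lab module with the lizard and the moth.
10. Engineer goes back to the storage bay with the moth.
11. Engineer goes to the lab module with the moth and the spider.

11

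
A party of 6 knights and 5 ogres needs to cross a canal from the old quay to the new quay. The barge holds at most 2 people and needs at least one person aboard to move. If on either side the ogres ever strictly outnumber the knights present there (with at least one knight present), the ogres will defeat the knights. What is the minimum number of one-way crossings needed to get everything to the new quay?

Counting alone: each trip to the new quay takes at most 2 across and each return brings at least 1 back, so after t trips out (and t−1 returns) at most 2t − (t−1) of the 11 are across; that first reaches 11 at t = 10, so at least 19 crossings are needed.
The plan below uses exactly 19 crossings, so it is optimal:
1. 2 ogres → the new quay.  (the old quay: 6K 3O; the new quay: 0K 2O)
2. 1 ogre ← the old quay.  (the old quay: 6K 4O; the new quay: 0K 1O)
3. 2 ogres → the new quay.  (the old quay: 6K 2O; the new quay: 0K 3O)
4. 1 ogre ← the old quay.  (the old quay: 6K 3O; the new quay: 0K 2O)
5. 2 knights → the new quay.  (the old quay: 4K 3O; the new quay: 2K 2O)
6. 1 ogre ← the old quay.  (the old quay: 4K 4O; the new quay: 2K 1O)
7. 1 knight and 1 ogre → the new quay.  (the old quay: 3K 3O; the new quay: 3K 2O)
8. 1 knight ← the old quay.  (the old quay: 4K 3O; the new quay: 2K 2O)
9. 1 knight and 1 ogre → the new quay.  (the old quay: 3K 2O; the new quay: 3K 3O)
10. 1 ogre ← the old quay.  (the old quay: 3K 3O; the new quay: 3K 2O)
11. 1 knight and 1 ogre → the new quay.  (the old quay: 2K 2O; the new quay: 4K 3O)
12. 1 knight ← the old quay.  (the old quay: 3K 2O; the new quay: 3K 3O)
13. 1 knight and 1 ogre → the new quay.  (the old quay: 2K 1O; the new quay: 4K 4O)
14. 1 ogre ← the old quay.  (the old quay: 2K 2O; the new quay: 4K 3O)
15. 1 knight and 1 ogre → the new quay.  (the old quay: 1K 1O; the new quay: 5K 4O)
16. 1 knight ← the old quay.  (the old quay: 2K 1O; the new quay: 4K 4O)
17. 1 knight and 1 ogre → the new quay.  (the old quay: 1K 0O; the new quay: 5K 5O)
18. 1 ogre ← the old quay.  (the old quay: 1K 1O; the new quay: 5K 4O)
19. 1 knight and 1 ogre → the new quay.  (the old quay: 0K 0O; the new quay: 6K 5O)

19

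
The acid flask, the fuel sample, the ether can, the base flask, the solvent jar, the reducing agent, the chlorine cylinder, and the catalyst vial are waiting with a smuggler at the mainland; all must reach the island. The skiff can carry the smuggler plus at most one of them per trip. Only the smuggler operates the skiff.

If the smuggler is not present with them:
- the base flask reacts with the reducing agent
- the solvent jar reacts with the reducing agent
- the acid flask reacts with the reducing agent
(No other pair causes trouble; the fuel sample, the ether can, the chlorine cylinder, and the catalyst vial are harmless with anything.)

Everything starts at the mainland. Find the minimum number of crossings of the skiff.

Following every safe sequence of crossings from the start, the most of the 8 that can be at the island as the skiff arrives there on crossings 1, 3, 5, 7, 9, 11 is 1, 2, 3, 4, 5, 6 respectively; the best ever achieved is 6 of 8.
From crossing 13 on, no configuration arises that was not already reachable earlier: only 144 distinct safe configurations (who is on which side, and where the skiff is) can ever be reached, none of them has everyone across, and every continuation just revisits them. So no valid plan exists.

impossible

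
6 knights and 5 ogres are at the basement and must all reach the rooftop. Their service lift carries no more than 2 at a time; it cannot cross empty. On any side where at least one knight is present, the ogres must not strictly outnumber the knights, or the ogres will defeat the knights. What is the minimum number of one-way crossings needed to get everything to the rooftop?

19

Counting alone: each trip to the rooftop takes at most 2 across and each return brings at least 1 back, so after t trips out (and t−1 returns) at most 2t − (t−1) of the 11 are across; that first reaches 11 at t = 10, so at least 19 crossings are needed.
The plan below uses exactly 19 crossings, so it is optimal:
1. 2 ogres → the rooftop.  (the basement: 6K 3O; the rooftop: 0K 2O)
2. 1 ogre ← the basement.  (the basement: 6K 4O; the rooftop: 0K 1O)
3. 2 ogres → the rooftop.  (the basement: 6K 2O; the rooftop: 0K 3O)
4. 1 ogre ← the basement.  (the basement: 6K 3O; the rooftop: 0K 2O)
5. 2 knights → the rooftop.  (the basement: 4K 3O; the rooftop: 2K 2O)
6. 1 ogre ← the basement.  (the basement: 4K 4O; the rooftop: 2K 1O)
7. 1 knight and 1 ogre → the rooftop.  (the basement: 3K 3O; the rooftop: 3K 2O)
8. 1 knight ← the basement.  (the basement: 4K 3O; the rooftop: 2K 2O)
9. 1 knight and 1 ogre → the rooftop.  (the basement: 3K 2O; the rooftop: 3K 3O)
10. 1 ogre ← the basement.  (the basement: 3K 3O; the rooftop: 3K 2O)
11. 1 knight and 1 ogre → the rooftop.  (the basement: 2K 2O; the rooftop: 4K 3O)
12. 1 knight ← the basement.  (the basement: 3K 2O; the rooftop: 3K 3O)
13. 1 knight and 1 ogre → the rooftop.  (the basement: 2K 1O; the rooftop: 4K 4O)
14. 1 ogre ← the basement.  (the basement: 2K 2O; the rooftop: 4K 3O)
15. 1 knight and 1 ogre → the rooftop.  (the basement: 1K 1O; the rooftop: 5K 4O)
16. 1 knight ← the basement.  (the basement: 2K 1O; the rooftop: 4K 4O)
17. 1 knight and 1 ogre → the rooftop.  (the basement: 1K 0O; the rooftop: 5K 5O)
18. 1 ogre ← the basement.  (the basement: 1K 1O; the rooftop: 5K 4O)
19. 1 knight and 1 ogre → the rooftop.  (the basement: 0K 0O; the rooftop: 6K 5O)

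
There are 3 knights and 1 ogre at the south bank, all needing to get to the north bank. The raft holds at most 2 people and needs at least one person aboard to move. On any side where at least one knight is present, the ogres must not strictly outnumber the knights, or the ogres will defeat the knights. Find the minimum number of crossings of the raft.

Counting alone: each trip to the north bank takes at most 2 across and each return brings at least 1 back, so after t trips out (and t−1 returns) at most 2t − (t−1) of the 4 are across; that first reaches 4 at t = 3, so at least 5 crossings are needed.
The plan below uses exactly 5 crossings, so it is optimal:
1. 1 knight and 1 ogre → the north bank.  (the south bank: 2K 0O; the north bank: 1K 1O)
2. 1 ogre ← the south bank.  (the south bank: 2K 1O; the north bank: 1K 0O)
3. 1 knight and 1 ogre → the north bank.  (the south bank: 1K 0O; the north bank: 2K 1O)
4. 1 ogre ← the south bank.  (the south bank: 1K 1O; the north bank: 2K 0O)
5. 1 knight and 1 ogre → the north bank.  (the south bank: 0K 0O; the north bank: 3K 1O)

5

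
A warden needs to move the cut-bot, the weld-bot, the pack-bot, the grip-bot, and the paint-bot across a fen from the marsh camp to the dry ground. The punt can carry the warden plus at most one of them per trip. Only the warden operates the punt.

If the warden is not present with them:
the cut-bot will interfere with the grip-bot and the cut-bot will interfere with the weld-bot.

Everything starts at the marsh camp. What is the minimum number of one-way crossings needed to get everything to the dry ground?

Counting alone: the warden can take at most 1 across per trip to the dry ground, so moving all 5 needs at least 5 loaded trips out, with a return between consecutive ones — at least 9 crossings.
The safety rule pushes this higher. Following every safe sequence of crossings, the most of the 5 that can be at the dry ground as the punt arrives there on crossing 9 is 4 — never all 5.
So no plan with fewer than 11 crossings exists, and this one achieves 11:
1. Warden goes to the dry ground with the cut-bot.  [the marsh camp: the grip-bot, the pack-bot, the paint-bot, the weld-bot | the dry ground: the cut-bot]
2. Warden goes back to the marsh camp alone.  [the marsh camp: the grip-bot, the pack-bot, the paint-bot, the weld-bot | the dry ground: the cut-bot]
3. Warden goes to the dry ground with the weld-bot.  [the marsh camp: the grip-bot, the pack-bot, the paint-bot | the dry ground: the cut-bot, the weld-bot]
4. Warden goes back to the marsh camp with the cut-bot.  [the marsh camp: the cut-bot, the grip-bot, the pack-bot, the paint-bot | the dry ground: the weld-bot]
5. Warden goes to the dry ground with the grip-bot.  [the marsh camp: the cut-bot, the pack-bot, the paint-bot | the dry ground: the grip-bot, the weld-bot]
6. Warden goes back to the marsh camp alone.  [the marsh camp: the cut-bot, the pack-bot, the paint-bot | the dry ground: the grip-bot, the weld-bot]
7. Warden goes to the dry ground with the pack-bot.  [the marsh camp: the cut-bot, the paint-bot | the dry ground: the grip-bot, the pack-bot, the weld-bot]
8. Warden goes back to the marsh camp alone.  [the marsh camp: the cut-bot, the paint-bot | the dry ground: the grip-bot, the pack-bot, the weld-bot]
9. Warden goes to the dry ground with the paint-bot.  [the marsh camp: the cut-bot | the dry ground: the grip-bot, the pack-bot, the paint-bot, the weld-bot]
10. Warden goes back to the marsh camp alone.  [the marsh camp: the cut-bot | the dry ground: the grip-bot, the pack-bot, the paint-bot, the weld-bot]
11. Warden goes to the dry ground with the cut-bot.  [the marsh camp: — | the dry ground: the cut-bot, the grip-bot, the pack-bot, the paint-bot, the weld-bot]

11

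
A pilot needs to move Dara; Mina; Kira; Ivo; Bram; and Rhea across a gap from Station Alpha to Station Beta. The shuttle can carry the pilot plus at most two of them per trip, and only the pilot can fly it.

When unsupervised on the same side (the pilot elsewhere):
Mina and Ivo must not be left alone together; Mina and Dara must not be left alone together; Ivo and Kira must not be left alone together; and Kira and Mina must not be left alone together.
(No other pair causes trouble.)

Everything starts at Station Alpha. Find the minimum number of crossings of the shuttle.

Counting alone: the pilot can take at most 2 across per trip to Station Beta, so moving all 6 needs at least 3 loaded trips out, with a return between consecutive ones — at least 5 crossings.
The safety rule pushes this higher. Following every safe sequence of crossings, the most of the 6 that can be at Station Beta as the shuttle arrives there on crossings 5, 7 is 4, 5 respectively — never all 6.
So no plan with fewer than 9 crossings exists, and this one achieves 9:
1. Pilot goes to Station Beta with Kira and Mina.  [Station Alpha: Bram, Dara, Ivo, Rhea | Station Beta: Kira, Mina]
2. Pilot goes back to Station Alpha with Mina.  [Station Alpha: Bram, Dara, Ivo, Mina, Rhea | Station Beta: Kira]
3. Pilot goes to Station Beta with Dara and Mina.  [Station Alpha: Bram, Ivo, Rhea | Station Beta: Dara, Kira, Mina]
4. Pilot goes back to Station Alpha with Mina.  [Station Alpha: Bram, Ivo, Mina, Rhea | Station Beta: Dara, Kira]
5. Pilot goes to Station Beta with Bram and Mina.  [Station Alpha: Ivo, Rhea | Station Beta: Bram, Dara, Kira, Mina]
6. Pilot goes back to Station Alpha with Mina.  [Station Alpha: Ivo, Mina, Rhea | Station Beta: Bram, Dara, Kira]
7. Pilot goes to Station Beta with Mina and Rhea.  [Station Alpha: Ivo | Station Beta: Bram, Dara, Kira, Mina, Rhea]
8. Pilot goes back to Station Alpha with Mina.  [Station Alpha: Ivo, Mina | Station Beta: Bram, Dara, Kira, Rhea]
9. Pilot goes to Station Beta with Ivo and Mina.  [Station Alpha: — | Station Beta: Bram, Dara, Ivo, Kira, Mina, Rhea]

9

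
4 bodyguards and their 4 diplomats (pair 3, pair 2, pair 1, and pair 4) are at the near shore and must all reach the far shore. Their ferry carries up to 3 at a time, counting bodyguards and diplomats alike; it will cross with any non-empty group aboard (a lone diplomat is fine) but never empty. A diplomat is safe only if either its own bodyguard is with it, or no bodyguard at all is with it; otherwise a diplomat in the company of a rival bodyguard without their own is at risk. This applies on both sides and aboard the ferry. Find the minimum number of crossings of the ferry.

Counting alone: each trip to the far shore takes at most 3 across and each return brings at least 1 back, so after t trips out (and t−1 returns) at most 3t − (t−1) of the 8 are across; that first reaches 8 at t = 4, so at least 7 crossings are needed.
The safety rule pushes this higher. Following every safe sequence of crossings, the most of the 8 that can be at the far shore as the ferry arrives there on crossing 7 is 7 — never all 8.
So no plan with fewer than 9 crossings exists, and this one achieves 9:
1. bodyguard 3 and diplomat 3 cross → the far shore.
2. bodyguard 3 crosses ← the near shore.
3. bodyguard 2, bodyguard 3, and diplomat 2 cross → the far shore.
4. bodyguard 3 and diplomat 3 cross ← the near shore.
5. bodyguard 1, bodyguard 3, and bodyguard 4 cross → the far shore.
6. diplomat 2 crosses ← the near shore.
7. diplomat 2 and diplomat 3 cross → the far shore.
8. diplomat 3 crosses ← the near shore.
9. diplomat 1, diplomat 3, and diplomat 4 cross → the far shore.

9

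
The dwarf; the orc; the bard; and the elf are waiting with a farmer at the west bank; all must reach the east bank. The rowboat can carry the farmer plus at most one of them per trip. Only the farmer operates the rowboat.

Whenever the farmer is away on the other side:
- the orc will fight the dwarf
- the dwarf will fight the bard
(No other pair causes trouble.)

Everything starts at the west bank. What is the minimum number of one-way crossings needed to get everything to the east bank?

9

Counting alone: the farmer can take at most 1 across per trip to the east bank, so moving all 4 needs at least 4 loaded trips out, with a return between consecutive ones — at least 7 crossings.
The safety rule pushes this higher. Following every safe sequence of crossings, the most of the 4 that can be at the east bank as the rowboat arrives there on crossing 7 is 3 — never all 4.
So no plan with fewer than 9 crossings exists, and this one achieves 9:
1. Farmer goes to the east bank with the dwarf.
2. Farmer goes back to the west bank alone.
3. Farmer goes to the east bank with the orc.
4. Farmer goes back to the west bank with the dwarf.
5. Farmer goes to the east bank with the bard.
6. Farmer goes back to the west bank alone.
7. Farmer goes to the east bank with the elf.
8. Farmer goes back to the west bank alone.
9. Farmer goes to the east bank with the dwarf.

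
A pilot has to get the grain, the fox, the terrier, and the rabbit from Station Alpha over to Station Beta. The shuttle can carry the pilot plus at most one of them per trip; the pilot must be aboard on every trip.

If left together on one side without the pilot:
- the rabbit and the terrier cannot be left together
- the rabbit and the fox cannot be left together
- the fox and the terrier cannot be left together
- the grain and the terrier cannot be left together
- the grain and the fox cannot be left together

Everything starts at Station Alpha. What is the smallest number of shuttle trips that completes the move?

Whatever the first load, the items left behind include a forbidden pair without the pilot. No opening move is safe, so no plan exists.

impossible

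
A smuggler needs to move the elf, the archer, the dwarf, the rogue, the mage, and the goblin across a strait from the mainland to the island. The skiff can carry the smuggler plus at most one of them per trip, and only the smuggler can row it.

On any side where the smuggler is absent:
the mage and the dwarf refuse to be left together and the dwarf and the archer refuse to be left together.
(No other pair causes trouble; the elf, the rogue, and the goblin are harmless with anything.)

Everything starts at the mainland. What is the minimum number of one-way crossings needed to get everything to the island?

13

Counting alone: the smuggler can take at most 1 across per trip to the island, so moving all 6 needs at least 6 loaded trips out, with a return between consecutive ones — at least 11 crossings.
The safety rule pushes this higher. Following every safe sequence of crossings, the most of the 6 that can be at the island as the skiff arrives there on crossing 11 is 5 — never all 6.
So no plan with fewer than 13 crossings exists, and this one achieves 13:
1. Smuggler goes to the island with the dwarf.  [the mainland: the archer, the elf, the goblin, the mage, the rogue | the island: the dwarf]
2. Smuggler goes back to the mainland alone.  [the mainland: the archer, the elf, the goblin, the mage, the rogue | the island: the dwarf]
3. Smuggler goes to the island with the elf.  [the mainland: the archer, the goblin, the mage, the rogue | the island: the dwarf, the elf]
4. Smuggler goes back to the mainland alone.  [the mainland: the archer, the goblin, the mage, the rogue | the island: the dwarf, the elf]
5. Smuggler goes to the island with the archer.  [the mainland: the goblin, the mage, the rogue | the island: the archer, the dwarf, the elf]
6. Smuggler goes back to the mainland with the dwarf.  [the mainland: the dwarf, the goblin, the mage, the rogue | the island: the archer, the elf]
7. Smuggler goes to the island with the mage.  [the mainland: the dwarf, the goblin, the rogue | the island: the archer, the elf, the mage]
8. Smuggler goes back to the mainland alone.  [the mainland: the dwarf, the goblin, the rogue | the island: the archer, the elf, the mage]
9. Smuggler goes to the island with the rogue.  [the mainland: the dwarf, the goblin | the island: the archer, the elf, the mage, the rogue]
10. Smuggler goes back to the mainland alone.  [the mainland: the dwarf, the goblin | the island: the archer, the elf, the mage, the rogue]
11. Smuggler goes to the island with the goblin.  [the mainland: the dwarf | the island: the archer, the elf, the goblin, the mage, the rogue]
12. Smuggler goes back to the mainland alone.  [the mainland: the dwarf | the island: the archer, the elf, the goblin, the mage, the rogue]
13. Smuggler goes to the island with the dwarf.  [the mainland: — | the island: the archer, the dwarf, the elf, the goblin, the mage, the rogue]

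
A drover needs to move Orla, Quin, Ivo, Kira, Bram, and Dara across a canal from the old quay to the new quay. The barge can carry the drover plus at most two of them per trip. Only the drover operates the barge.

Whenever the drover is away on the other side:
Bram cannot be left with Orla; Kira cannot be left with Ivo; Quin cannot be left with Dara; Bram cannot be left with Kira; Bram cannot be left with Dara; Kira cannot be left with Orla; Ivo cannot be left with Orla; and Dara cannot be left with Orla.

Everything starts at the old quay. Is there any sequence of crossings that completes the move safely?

No

Whatever the first load, the items left behind include a forbidden pair without the drover. No opening move is safe, so no plan exists.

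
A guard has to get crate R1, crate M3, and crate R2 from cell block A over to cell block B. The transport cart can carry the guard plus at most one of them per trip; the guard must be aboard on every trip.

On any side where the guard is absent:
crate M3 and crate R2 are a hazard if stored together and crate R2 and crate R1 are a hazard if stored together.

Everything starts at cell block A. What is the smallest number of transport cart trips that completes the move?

Counting alone: the guard can take at most 1 across per trip to cell block B, so moving all 3 needs at least 3 loaded trips out, with a return between consecutive ones — at least 5 crossings.
The safety rule pushes this higher. Following every safe sequence of crossings, the most of the 3 that can be at cell block B as the transport cart arrives there on crossing 5 is 2 — never all 3.
So no plan with fewer than 7 crossings exists, and this one achieves 7:
1. Guard goes to cell block B with crate R2.  [cell block A: crate M3, crate R1 | cell block B: crate R2]
2. Guard goes back to cell block A alone.  [cell block A: crate M3, crate R1 | cell block B: crate R2]
3. Guard goes to cell block B with crate R1.  [cell block A: crate M3 | cell block B: crate R1, crate R2]
4. Guard goes back to cell block A with crate R2.  [cell block A: crate M3, crate R2 | cell block B: crate R1]
5. Guard goes to cell block B with crate M3.  [cell block A: crate R2 | cell block B: crate M3, crate R1]
6. Guard goes back to cell block A alone.  [cell block A: crate R2 | cell block B: crate M3, crate R1]
7. Guard goes to cell block B with crate R2.  [cell block A: — | cell block B: crate M3, crate R1, crate R2]

7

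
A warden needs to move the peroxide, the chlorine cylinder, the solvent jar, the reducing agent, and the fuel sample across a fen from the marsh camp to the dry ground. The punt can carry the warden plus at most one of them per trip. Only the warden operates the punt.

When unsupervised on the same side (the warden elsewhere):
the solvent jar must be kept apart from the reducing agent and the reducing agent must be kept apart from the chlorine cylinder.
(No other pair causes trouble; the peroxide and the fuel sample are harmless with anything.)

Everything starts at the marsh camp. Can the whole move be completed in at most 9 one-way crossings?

Counting alone: the warden can take at most 1 across per trip to the dry ground, so moving all 5 needs at least 5 loaded trips out, with a return between consecutive ones — at least 9 crossings.
The safety rule pushes this higher. Following every safe sequence of crossings, the most of the 5 that can be at the dry ground as the punt arrives there on crossing 9 is 4 — never all 5.
So the move cannot be finished within 9 crossings. (The shortest complete plan takes 11:)
1. Warden goes to the dry ground with the reducing agent.
2. Warden goes back to the marsh camp alone.
3. Warden goes to the dry ground with the peroxide.
4. Warden goes back to the marsh camp alone.
5. Warden goes to the dry ground with the chlorine cylinder.
6. Warden goes back to the marsh camp with the reducing agent.
7. Warden goes to the dry ground with the solvent jar.
8. Warden goes back to the marsh camp alone.
9. Warden goes to the dry ground with the fuel sample.
10. Warden goes back to the marsh camp alone.
11. Warden goes to the dry ground with the reducing agent.

No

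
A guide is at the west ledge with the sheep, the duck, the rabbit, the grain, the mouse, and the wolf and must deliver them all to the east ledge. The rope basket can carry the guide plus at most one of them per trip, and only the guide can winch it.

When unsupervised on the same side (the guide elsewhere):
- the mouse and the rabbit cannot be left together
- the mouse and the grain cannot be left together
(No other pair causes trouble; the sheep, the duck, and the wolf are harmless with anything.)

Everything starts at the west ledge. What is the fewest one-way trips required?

Counting alone: the guide can take at most 1 across per trip to the east ledge, so moving all 6 needs at least 6 loaded trips out, with a return between consecutive ones — at least 11 crossings.
The safety rule pushes this higher. Following every safe sequence of crossings, the most of the 6 that can be at the east ledge as the rope basket arrives there on crossing 11 is 5 — never all 6.
So no plan with fewer than 13 crossings exists, and this one achieves 13:
1. Guide goes to the east ledge with the mouse.
2. Guide goes back to the west ledge alone.
3. Guide goes to the east ledge with the sheep.
4. Guide goes back to the west ledge alone.
5. Guide goes to the east ledge with the duck.
6. Guide goes back to the west ledge alone.
7. Guide goes to the east ledge with the rabbit.
8. Guide goes back to the west ledge with the mouse.
9. Guide goes to the east ledge with the grain.
10. Guide goes back to the west ledge alone.
11. Guide goes to the east ledge with the wolf.
12. Guide goes back to the west ledge alone.
13. Guide goes to the east ledge with the mouse.

13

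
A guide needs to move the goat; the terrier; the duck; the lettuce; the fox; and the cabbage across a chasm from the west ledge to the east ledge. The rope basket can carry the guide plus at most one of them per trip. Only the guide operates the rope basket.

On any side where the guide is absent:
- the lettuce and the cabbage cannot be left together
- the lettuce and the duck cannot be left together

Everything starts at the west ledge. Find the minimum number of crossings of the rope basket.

13

Counting alone: the guide can take at most 1 across per trip to the east ledge, so moving all 6 needs at least 6 loaded trips out, with a return between consecutive ones — at least 11 crossings.
The safety rule pushes this higher. Following every safe sequence of crossings, the most of the 6 that can be at the east ledge as the rope basket arrives there on crossing 11 is 5 — never all 6.
So no plan with fewer than 13 crossings exists, and this one achieves 13:
1. Guide goes to the east ledge with the lettuce.
2. Guide goes back to the west ledge alone.
3. Guide goes to the east ledge with the goat.
4. Guide goes back to the west ledge alone.
5. Guide goes to the east ledge with the terrier.
6. Guide goes back to the west ledge alone.
7. Guide goes to the east ledge with the duck.
8. Guide goes back to the west ledge with the lettuce.
9. Guide goes to the east ledge with the cabbage.
10. Guide goes back to the west ledge alone.
11. Guide goes to the east ledge with the fox.
12. Guide goes back to the west ledge alone.
13. Guide goes to the east ledge with the lettuce.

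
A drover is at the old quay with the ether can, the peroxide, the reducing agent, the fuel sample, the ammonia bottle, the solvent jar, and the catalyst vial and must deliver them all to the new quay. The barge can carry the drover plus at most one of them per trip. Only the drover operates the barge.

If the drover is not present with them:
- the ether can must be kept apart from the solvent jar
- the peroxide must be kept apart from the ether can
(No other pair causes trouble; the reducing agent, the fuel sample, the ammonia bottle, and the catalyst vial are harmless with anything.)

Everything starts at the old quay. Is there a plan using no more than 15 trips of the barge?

Yes — this plan uses 15 crossings (≤ 15):
1. Drover goes to the new quay with the ether can.
2. Drover goes back to the old quay alone.
3. Drover goes to the new quay with the peroxide.
4. Drover goes back to the old quay with the ether can.
5. Drover goes to the new quay with the solvent jar.
6. Drover goes back to the old quay alone.
7. Drover goes to the new quay with the reducing agent.
8. Drover goes back to the old quay alone.
9. Drover goes to the new quay with the fuel sample.
10. Drover goes back to the old quay alone.
11. Drover goes to the new quay with the ammonia bottle.
12. Drover goes back to the old quay alone.
13. Drover goes to the new quay with the catalyst vial.
14. Drover goes back to the old quay alone.
15. Drover goes to the new quay with the ether can.

Yes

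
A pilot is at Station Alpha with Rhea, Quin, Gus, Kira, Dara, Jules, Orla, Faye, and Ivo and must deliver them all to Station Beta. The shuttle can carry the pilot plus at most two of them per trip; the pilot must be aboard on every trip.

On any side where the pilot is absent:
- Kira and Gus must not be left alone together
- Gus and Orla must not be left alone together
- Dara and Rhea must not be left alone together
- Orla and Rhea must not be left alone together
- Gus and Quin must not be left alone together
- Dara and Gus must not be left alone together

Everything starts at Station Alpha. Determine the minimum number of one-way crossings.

Counting alone: the pilot can take at most 2 across per trip to Station Beta, so moving all 9 needs at least 5 loaded trips out, with a return between consecutive ones — at least 9 crossings.
The safety rule pushes this higher. Following every safe sequence of crossings, the most of the 9 that can be at Station Beta as the shuttle arrives there on crossing 9 is 8 — never all 9.
So no plan with fewer than 11 crossings exists, and this one achieves 11:
1. Pilot goes to Station Beta with Gus and Rhea.
2. Pilot goes back to Station Alpha alone.
3. Pilot goes to Station Beta with Jules.
4. Pilot goes back to Station Alpha alone.
5. Pilot goes to Station Beta with Kira and Quin.
6. Pilot goes back to Station Alpha with Gus.
7. Pilot goes to Station Beta with Dara and Orla.
8. Pilot goes back to Station Alpha with Rhea.
9. Pilot goes to Station Beta with Faye and Ivo.
10. Pilot goes back to Station Alpha alone.
11. Pilot goes to Station Beta with Gus and Rhea.

11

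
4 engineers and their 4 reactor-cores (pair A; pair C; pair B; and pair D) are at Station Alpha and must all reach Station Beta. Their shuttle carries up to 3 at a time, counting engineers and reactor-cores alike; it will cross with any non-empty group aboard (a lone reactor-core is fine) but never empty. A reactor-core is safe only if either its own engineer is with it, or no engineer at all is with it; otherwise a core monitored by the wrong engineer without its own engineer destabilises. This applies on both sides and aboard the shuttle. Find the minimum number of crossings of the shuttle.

9

Counting alone: each trip to Station Beta takes at most 3 across and each return brings at least 1 back, so after t trips out (and t−1 returns) at most 3t − (t−1) of the 8 are across; that first reaches 8 at t = 4, so at least 7 crossings are needed.
The safety rule pushes this higher. Following every safe sequence of crossings, the most of the 8 that can be at Station Beta as the shuttle arrives there on crossing 7 is 7 — never all 8.
So no plan with fewer than 9 crossings exists, and this one achieves 9:
1. engineer A and reactor-core A cross → Station Beta.
2. engineer A crosses ← Station Alpha.
3. engineer A, engineer C, and reactor-core C cross → Station Beta.
4. engineer A and reactor-core A cross ← Station Alpha.
5. engineer A, engineer B, and engineer D cross → Station Beta.
6. reactor-core C crosses ← Station Alpha.
7. reactor-core A and reactor-core C cross → Station Beta.
8. reactor-core A crosses ← Station Alpha.
9. reactor-core A, reactor-core B, and reactor-core D cross → Station Beta.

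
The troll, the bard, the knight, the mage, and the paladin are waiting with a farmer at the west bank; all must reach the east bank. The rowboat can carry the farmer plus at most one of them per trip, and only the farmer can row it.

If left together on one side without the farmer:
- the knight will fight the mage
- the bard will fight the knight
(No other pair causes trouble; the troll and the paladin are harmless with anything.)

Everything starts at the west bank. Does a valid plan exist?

Yes

1. Farmer goes to the east bank with the knight.
2. Farmer goes back to the west bank alone.
3. Farmer goes to the east bank with the troll.
4. Farmer goes back to the west bank alone.
5. Farmer goes to the east bank with the bard.
6. Farmer goes back to the west bank with the knight.
7. Farmer goes to the east bank with the mage.
8. Farmer goes back to the west bank alone.
9. Farmer goes to the east bank with the paladin.
10. Farmer goes back to the west bank alone.
11. Farmer goes to the east bank with the knight.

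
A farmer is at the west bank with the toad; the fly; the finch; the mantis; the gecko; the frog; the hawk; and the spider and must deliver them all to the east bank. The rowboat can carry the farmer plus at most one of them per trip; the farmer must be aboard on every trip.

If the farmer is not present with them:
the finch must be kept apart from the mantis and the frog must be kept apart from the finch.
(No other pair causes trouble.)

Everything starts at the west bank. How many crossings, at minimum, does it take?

17

Counting alone: the farmer can take at most 1 across per trip to the east bank, so moving all 8 needs at least 8 loaded trips out, with a return between consecutive ones — at least 15 crossings.
The safety rule pushes this higher. Following every safe sequence of crossings, the most of the 8 that can be at the east bank as the rowboat arrives there on crossing 15 is 7 — never all 8.
So no plan with fewer than 17 crossings exists, and this one achieves 17:
1. Farmer goes to the east bank with the finch.  [the west bank: the fly, the frog, the gecko, the hawk, the mantis, the spider, the toad | the east bank: the finch]
2. Farmer goes back to the west bank alone.  [the west bank: the fly, the frog, the gecko, the hawk, the mantis, the spider, the toad | the east bank: the finch]
3. Farmer goes to the east bank with the toad.  [the west bank: the fly, the frog, the gecko, the hawk, the mantis, the spider | the east bank: the finch, the toad]
4. Farmer goes back to the west bank alone.  [the west bank: the fly, the frog, the gecko, the hawk, the mantis, the spider | the east bank: the finch, the toad]
5. Farmer goes to the east bank with the fly.  [the west bank: the frog, the gecko, the hawk, the mantis, the spider | the east bank: the finch, the fly, the toad]
6. Farmer goes back to the west bank alone.  [the west bank: the frog, the gecko, the hawk, the mantis, the spider | the east bank: the finch, the fly, the toad]
7. Farmer goes to the east bank with the mantis.  [the west bank: the frog, the gecko, the hawk, the spider | the east bank: the finch, the fly, the mantis, the toad]
8. Farmer goes back to the west bank with the finch.  [the west bank: the finch, the frog, the gecko, the hawk, the spider | the east bank: the fly, the mantis, the toad]
9. Farmer goes to the east bank with the frog.  [the west bank: the finch, the gecko, the hawk, the spider | the east bank: the fly, the frog, the mantis, the toad]
10. Farmer goes back to the west bank alone.  [the west bank: the finch, the gecko, the hawk, the spider | the east bank: the fly, the frog, the mantis, the toad]
11. Farmer goes to the east bank with the gecko.  [the west bank: the finch, the hawk, the spider | the east bank: the fly, the frog, the gecko, the mantis, the toad]
12. Farmer goes back to the west bank alone.  [the west bank: the finch, the hawk, the spider | the east bank: the fly, the frog, the gecko, the mantis, the toad]
13. Farmer goes to the east bank with the hawk.  [the west bank: the finch, the spider | the east bank: the fly, the frog, the gecko, the hawk, the mantis, the toad]
14. Farmer goes back to the west bank alone.  [the west bank: the finch, the spider | the east bank: the fly, the frog, the gecko, the hawk, the mantis, the toad]
15. Farmer goes to the east bank with the spider.  [the west bank: the finch | the east bank: the fly, the frog, the gecko, the hawk, the mantis, the spider, the toad]
16. Farmer goes back to the west bank alone.  [the west bank: the finch | the east bank: the fly, the frog, the gecko, the hawk, the mantis, the spider, the toad]
17. Farmer goes to the east bank with the finch.  [the west bank: — | the east bank: the finch, the fly, the frog, the gecko, the hawk, the mantis, the spider, the toad]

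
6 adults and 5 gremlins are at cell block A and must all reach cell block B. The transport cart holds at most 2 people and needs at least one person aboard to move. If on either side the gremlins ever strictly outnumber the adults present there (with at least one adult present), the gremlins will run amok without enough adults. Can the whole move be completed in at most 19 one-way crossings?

Yes

Yes — this plan uses 19 crossings (≤ 19):
1. 2 gremlins → cell block B.  (cell block A: 6A 3G; cell block B: 0A 2G)
2. 1 gremlin ← cell block A.  (cell block A: 6A 4G; cell block B: 0A 1G)
3. 2 gremlins → cell block B.  (cell block A: 6A 2G; cell block B: 0A 3G)
4. 1 gremlin ← cell block A.  (cell block A: 6A 3G; cell block B: 0A 2G)
5. 2 adults → cell block B.  (cell block A: 4A 3G; cell block B: 2A 2G)
6. 1 gremlin ← cell block A.  (cell block A: 4A 4G; cell block B: 2A 1G)
7. 1 adult and 1 gremlin → cell block B.  (cell block A: 3A 3G; cell block B: 3A 2G)
8. 1 adult ← cell block A.  (cell block A: 4A 3G; cell block B: 2A 2G)
9. 1 adult and 1 gremlin → cell block B.  (cell block A: 3A 2G; cell block B: 3A 3G)
10. 1 gremlin ← cell block A.  (cell block A: 3A 3G; cell block B: 3A 2G)
11. 1 adult and 1 gremlin → cell block B.  (cell block A: 2A 2G; cell block B: 4A 3G)
12. 1 adult ← cell block A.  (cell block A: 3A 2G; cell block B: 3A 3G)
13. 1 adult and 1 gremlin → cell block B.  (cell block A: 2A 1G; cell block B: 4A 4G)
14. 1 gremlin ← cell block A.  (cell block A: 2A 2G; cell block B: 4A 3G)
15. 1 adult and 1 gremlin → cell block B.  (cell block A: 1A 1G; cell block B: 5A 4G)
16. 1 adult ← cell block A.  (cell block A: 2A 1G; cell block B: 4A 4G)
17. 1 adult and 1 gremlin → cell block B.  (cell block A: 1A 0G; cell block B: 5A 5G)
18. 1 gremlin ← cell block A.  (cell block A: 1A 1G; cell block B: 5A 4G)
19. 1 adult and 1 gremlin → cell block B.  (cell block A: 0A 0G; cell block B: 6A 5G)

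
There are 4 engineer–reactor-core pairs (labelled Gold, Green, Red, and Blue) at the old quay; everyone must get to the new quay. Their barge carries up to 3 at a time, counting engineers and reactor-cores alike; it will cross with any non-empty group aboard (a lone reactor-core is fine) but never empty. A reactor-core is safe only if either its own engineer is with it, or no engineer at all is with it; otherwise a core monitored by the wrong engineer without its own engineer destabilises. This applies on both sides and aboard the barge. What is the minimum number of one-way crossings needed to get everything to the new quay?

Counting alone: each trip to the new quay takes at most 3 across and each return brings at least 1 back, so after t trips out (and t−1 returns) at most 3t − (t−1) of the 8 are across; that first reaches 8 at t = 4, so at least 7 crossings are needed.
The safety rule pushes this higher. Following every safe sequence of crossings, the most of the 8 that can be at the new quay as the barge arrives there on crossing 7 is 7 — never all 8.
So no plan with fewer than 9 crossings exists, and this one achieves 9:
1. engineer Gold and reactor-core Gold cross → the new quay.
2. engineer Gold crosses ← the old quay.
3. engineer Gold, engineer Green, and reactor-core Green cross → the new quay.
4. engineer Gold and reactor-core Gold cross ← the old quay.
5. engineer Blue, engineer Gold, and engineer Red cross → the new quay.
6. reactor-core Green crosses ← the old quay.
7. reactor-core Gold and reactor-core Green cross → the new quay.
8. reactor-core Gold crosses ← the old quay.
9. reactor-core Blue, reactor-core Gold, and reactor-core Red cross → the new quay.

9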